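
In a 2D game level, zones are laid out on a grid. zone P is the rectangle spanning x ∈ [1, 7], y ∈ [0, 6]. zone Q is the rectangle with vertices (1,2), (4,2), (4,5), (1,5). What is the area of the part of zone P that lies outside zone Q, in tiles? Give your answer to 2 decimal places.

|zone P∩zone Q|: x∈[1,4], y∈[2,5] → 3·3 = 9.
|zone P| = 36.
|zone P ∖ zone Q| = |zone P| − |zone P∩zone Q| = 36 − 9 = 27.00.

27.00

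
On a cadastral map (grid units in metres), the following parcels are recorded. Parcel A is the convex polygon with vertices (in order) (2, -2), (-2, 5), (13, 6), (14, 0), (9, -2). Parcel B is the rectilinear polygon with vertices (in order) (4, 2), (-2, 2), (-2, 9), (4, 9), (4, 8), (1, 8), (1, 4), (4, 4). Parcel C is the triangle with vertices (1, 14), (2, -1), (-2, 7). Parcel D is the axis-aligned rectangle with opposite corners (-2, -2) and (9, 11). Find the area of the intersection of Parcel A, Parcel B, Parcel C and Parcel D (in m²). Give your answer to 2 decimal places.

The intersection is the polygon with vertices (1,4), (1.667,4), (1.8,2), (0.5,2), (-1.032,5.064), (1,5.2).
By the shoelace formula its area is 5.48.

5.48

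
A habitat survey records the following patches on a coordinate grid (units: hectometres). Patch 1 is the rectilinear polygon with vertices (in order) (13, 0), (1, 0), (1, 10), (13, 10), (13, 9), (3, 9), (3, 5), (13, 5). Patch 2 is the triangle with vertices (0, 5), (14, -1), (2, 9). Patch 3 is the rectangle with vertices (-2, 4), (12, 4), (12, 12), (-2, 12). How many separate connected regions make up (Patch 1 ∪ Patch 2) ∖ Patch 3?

(Patch 1 ∪ Patch 2) ∖ Patch 3 splits into 2 disjoint pieces (area 49.5667, area 1).

2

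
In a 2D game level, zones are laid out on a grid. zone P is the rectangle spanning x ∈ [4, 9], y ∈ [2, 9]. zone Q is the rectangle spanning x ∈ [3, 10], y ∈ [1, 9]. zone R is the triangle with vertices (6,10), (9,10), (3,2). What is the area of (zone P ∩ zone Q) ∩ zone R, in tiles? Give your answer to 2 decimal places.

The region (zone P ∩ zone Q) ∩ zone R is the polygon with vertices (4,4.667), (5.625,9), (8.25,9), (4,3.333).
By the shoelace formula its area is 8.52.

8.52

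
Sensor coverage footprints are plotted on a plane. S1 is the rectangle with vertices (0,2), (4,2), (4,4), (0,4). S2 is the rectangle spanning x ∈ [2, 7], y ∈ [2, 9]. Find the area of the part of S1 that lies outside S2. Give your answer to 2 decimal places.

4.00

|S1∩S2|: x∈[2,4], y∈[2,4] → 2·2 = 4.
|S1| = 8.
|S1 ∖ S2| = |S1| − |S1∩S2| = 8 − 4 = 4.00.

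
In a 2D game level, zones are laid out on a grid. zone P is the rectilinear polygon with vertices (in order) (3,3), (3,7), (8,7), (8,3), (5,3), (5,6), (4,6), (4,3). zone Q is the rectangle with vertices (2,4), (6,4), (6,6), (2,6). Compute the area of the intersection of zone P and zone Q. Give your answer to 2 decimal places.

4.00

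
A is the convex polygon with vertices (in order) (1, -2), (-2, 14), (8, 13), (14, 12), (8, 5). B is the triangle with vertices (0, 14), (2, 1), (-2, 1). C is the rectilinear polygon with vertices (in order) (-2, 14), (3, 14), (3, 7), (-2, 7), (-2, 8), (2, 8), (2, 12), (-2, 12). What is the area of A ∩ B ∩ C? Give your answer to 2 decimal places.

2.39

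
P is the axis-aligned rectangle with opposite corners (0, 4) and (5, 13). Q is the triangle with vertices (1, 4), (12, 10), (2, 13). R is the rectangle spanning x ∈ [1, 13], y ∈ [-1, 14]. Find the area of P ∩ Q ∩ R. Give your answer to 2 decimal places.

The intersection is the polygon with vertices (1,4), (2,13), (5,12.1), (5,6.182).
By the shoelace formula its area is 25.79.

25.79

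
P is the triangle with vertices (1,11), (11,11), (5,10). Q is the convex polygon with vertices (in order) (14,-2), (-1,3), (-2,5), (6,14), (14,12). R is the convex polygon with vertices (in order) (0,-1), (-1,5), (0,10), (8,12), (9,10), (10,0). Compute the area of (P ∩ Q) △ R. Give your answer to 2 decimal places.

|P ∩ Q| = 4.4432.
|(P ∩ Q) ∩ R| = 3.891.
|(P ∩ Q) △ R| = 4.4432 + 114.5 − 7.782 = 111.16.

111.16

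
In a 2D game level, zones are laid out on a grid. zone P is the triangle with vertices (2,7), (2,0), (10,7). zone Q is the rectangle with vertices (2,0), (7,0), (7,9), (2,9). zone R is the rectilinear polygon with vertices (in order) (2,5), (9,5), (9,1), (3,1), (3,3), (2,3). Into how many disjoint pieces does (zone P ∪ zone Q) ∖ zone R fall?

2

(zone P ∪ zone Q) ∖ zone R splits into 2 disjoint pieces (area 23.7143, area 7).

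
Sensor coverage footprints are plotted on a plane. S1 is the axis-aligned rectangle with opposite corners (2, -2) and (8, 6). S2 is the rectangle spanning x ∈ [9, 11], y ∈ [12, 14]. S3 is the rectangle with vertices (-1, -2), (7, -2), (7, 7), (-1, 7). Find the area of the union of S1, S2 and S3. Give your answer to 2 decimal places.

By inclusion–exclusion:
Individual areas: |S1| = 48, |S2| = 4, |S3| = 72.
|S1∩S2| = 0 (no overlap).
|S1∩S3|: x∈[2,7], y∈[-2,6] → 5·8 = 40.
|S2∩S3| = 0 (no overlap).
|S1∩S2∩S3| = 0.
|S1 ∪ S2 ∪ S3| = 124 − 40 + 0 = 84.00.

84.00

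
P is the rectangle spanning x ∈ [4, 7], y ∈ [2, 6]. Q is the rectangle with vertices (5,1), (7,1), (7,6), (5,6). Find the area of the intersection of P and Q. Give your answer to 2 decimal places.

|P∩Q|: x∈[5,7], y∈[2,6] → 2·4 = 8.

8.00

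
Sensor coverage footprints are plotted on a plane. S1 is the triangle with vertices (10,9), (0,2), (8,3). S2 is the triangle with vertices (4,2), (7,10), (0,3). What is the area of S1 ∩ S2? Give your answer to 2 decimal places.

5.74

The intersection is the polygon with vertices (5.424,5.797), (4.197,2.525), (2.667,2.333), (1.053,2.737).
By the shoelace formula its area is 5.74.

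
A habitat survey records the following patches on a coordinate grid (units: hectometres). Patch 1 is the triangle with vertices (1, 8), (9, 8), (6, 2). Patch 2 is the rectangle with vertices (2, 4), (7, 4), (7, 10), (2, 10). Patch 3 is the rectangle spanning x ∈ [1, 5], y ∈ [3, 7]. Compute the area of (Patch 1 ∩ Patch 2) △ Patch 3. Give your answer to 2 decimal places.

21.27

|Patch 1 ∩ Patch 2| = 16.7333.
|(Patch 1 ∩ Patch 2) ∩ Patch 3| = 5.7333.
|(Patch 1 ∩ Patch 2) △ Patch 3| = 16.7333 + 16 − 11.4667 = 21.27.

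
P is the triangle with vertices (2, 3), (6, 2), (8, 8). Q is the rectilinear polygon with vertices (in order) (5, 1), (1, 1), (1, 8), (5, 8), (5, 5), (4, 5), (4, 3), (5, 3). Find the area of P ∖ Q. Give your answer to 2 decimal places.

10.06

|P| = 13, |P∩Q| = 2.9417.
|P ∖ Q| = |P| − |P∩Q| = 13 − 2.9417 = 10.06.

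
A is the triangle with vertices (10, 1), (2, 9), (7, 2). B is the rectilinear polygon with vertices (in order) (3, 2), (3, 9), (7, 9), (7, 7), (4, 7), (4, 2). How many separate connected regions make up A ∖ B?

A ∖ B splits into 2 disjoint pieces (area 7.2, area 0.2).

2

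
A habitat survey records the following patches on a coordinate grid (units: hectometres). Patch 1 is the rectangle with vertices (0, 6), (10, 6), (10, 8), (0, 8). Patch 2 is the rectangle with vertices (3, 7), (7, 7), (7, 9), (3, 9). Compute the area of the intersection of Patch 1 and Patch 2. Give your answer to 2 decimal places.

|Patch 1∩Patch 2|: x∈[3,7], y∈[7,8] → 4·1 = 4.

4.00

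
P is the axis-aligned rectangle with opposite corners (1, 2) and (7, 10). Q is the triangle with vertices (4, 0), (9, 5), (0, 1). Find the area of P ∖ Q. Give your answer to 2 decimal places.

43.49

|P| = 48, |P∩Q| = 4.5139.
|P ∖ Q| = |P| − |P∩Q| = 48 − 4.5139 = 43.49.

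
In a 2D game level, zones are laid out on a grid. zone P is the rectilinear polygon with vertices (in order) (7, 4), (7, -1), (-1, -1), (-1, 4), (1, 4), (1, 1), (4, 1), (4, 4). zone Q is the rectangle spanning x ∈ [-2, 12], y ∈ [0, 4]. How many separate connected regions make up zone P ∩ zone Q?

zone P ∩ zone Q is a single connected region.

1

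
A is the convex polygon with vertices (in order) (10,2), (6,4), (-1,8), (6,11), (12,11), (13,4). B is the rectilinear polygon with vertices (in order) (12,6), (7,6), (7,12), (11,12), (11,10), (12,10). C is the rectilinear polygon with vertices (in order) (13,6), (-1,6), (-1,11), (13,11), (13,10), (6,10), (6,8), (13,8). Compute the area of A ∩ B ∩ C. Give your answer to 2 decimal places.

14.00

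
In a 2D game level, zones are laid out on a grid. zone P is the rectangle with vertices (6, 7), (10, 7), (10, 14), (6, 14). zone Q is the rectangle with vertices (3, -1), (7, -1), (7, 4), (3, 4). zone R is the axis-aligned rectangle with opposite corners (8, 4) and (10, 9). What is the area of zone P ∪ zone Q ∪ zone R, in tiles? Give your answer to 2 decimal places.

54.00

By inclusion–exclusion:
Individual areas: |zone P| = 28, |zone Q| = 20, |zone R| = 10.
|zone P∩zone Q| = 0 (no overlap).
|zone P∩zone R|: x∈[8,10], y∈[7,9] → 2·2 = 4.
|zone Q∩zone R| = 0 (no overlap).
|zone P∩zone Q∩zone R| = 0.
|zone P ∪ zone Q ∪ zone R| = 58 − 4 + 0 = 54.00.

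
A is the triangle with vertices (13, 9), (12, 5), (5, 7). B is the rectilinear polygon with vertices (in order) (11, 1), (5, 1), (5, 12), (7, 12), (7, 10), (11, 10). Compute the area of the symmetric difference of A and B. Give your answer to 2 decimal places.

|A| = 15, |B| = 58, |A∩B| = 9.6429.
|A △ B| = |A| + |B| − 2·|A∩B| = 15 + 58 − 19.2857 = 53.71.

53.71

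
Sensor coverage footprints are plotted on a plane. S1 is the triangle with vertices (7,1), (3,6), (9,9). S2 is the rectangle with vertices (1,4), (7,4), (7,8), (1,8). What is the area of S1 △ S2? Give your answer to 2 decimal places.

|S1| = 21, |S2| = 24, |S1∩S2| = 10.4.
|S1 △ S2| = |S1| + |S2| − 2·|S1∩S2| = 21 + 24 − 20.8 = 24.20.

24.20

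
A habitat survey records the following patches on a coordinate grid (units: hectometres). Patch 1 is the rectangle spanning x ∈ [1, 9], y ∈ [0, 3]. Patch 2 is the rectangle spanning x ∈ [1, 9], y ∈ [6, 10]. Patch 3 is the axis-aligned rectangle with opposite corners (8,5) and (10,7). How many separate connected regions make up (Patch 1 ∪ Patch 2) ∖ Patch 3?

(Patch 1 ∪ Patch 2) ∖ Patch 3 splits into 2 disjoint pieces (area 24, area 31).

2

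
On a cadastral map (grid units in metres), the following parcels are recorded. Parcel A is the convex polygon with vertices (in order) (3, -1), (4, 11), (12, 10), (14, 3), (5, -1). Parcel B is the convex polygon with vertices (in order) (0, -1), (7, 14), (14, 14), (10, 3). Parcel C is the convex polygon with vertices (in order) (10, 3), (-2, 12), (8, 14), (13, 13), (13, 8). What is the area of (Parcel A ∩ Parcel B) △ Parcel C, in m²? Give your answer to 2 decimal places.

77.18

|Parcel A ∩ Parcel B| = 63.3541.
|(Parcel A ∩ Parcel B) ∩ Parcel C| = 38.5892.
|(Parcel A ∩ Parcel B) △ Parcel C| = 63.3541 + 91 − 77.1784 = 77.18.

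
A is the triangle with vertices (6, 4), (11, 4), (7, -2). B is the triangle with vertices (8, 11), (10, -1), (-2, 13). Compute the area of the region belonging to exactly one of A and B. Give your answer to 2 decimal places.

58.82

|A| = 15, |B| = 58, |A∩B| = 7.0916.
|A △ B| = |A| + |B| − 2·|A∩B| = 15 + 58 − 14.1833 = 58.82.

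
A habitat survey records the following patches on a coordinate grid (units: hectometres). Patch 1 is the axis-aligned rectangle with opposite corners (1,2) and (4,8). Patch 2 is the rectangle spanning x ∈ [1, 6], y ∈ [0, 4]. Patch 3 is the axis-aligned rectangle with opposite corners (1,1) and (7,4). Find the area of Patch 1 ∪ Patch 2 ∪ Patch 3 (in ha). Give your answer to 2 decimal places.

35.00

By inclusion–exclusion:
Individual areas: |Patch 1| = 18, |Patch 2| = 20, |Patch 3| = 18.
|Patch 1∩Patch 2|: x∈[1,4], y∈[2,4] → 3·2 = 6.
|Patch 1∩Patch 3|: x∈[1,4], y∈[2,4] → 3·2 = 6.
|Patch 2∩Patch 3|: x∈[1,6], y∈[1,4] → 5·3 = 15.
|Patch 1∩Patch 2∩Patch 3| = 6.
|Patch 1 ∪ Patch 2 ∪ Patch 3| = 56 − 27 + 6 = 35.00.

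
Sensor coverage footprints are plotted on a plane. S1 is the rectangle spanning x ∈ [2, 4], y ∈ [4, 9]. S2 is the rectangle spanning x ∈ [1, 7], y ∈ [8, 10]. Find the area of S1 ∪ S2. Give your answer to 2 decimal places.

20.00

By inclusion–exclusion:
Individual areas: |S1| = 10, |S2| = 12.
|S1∩S2|: x∈[2,4], y∈[8,9] → 2·1 = 2.
|S1 ∪ S2| = 22 − 2 = 20.00.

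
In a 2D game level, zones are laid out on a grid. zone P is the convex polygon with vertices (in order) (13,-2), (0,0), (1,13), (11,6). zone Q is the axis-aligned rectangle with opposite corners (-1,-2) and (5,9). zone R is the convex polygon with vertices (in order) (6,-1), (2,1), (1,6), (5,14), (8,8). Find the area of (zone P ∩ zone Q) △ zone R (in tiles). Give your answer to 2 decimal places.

47.31

|zone P ∩ zone Q| = 43.8077.
|(zone P ∩ zone Q) ∩ zone R| = 29.5.
|(zone P ∩ zone Q) △ zone R| = 43.8077 + 62.5 − 59 = 47.31.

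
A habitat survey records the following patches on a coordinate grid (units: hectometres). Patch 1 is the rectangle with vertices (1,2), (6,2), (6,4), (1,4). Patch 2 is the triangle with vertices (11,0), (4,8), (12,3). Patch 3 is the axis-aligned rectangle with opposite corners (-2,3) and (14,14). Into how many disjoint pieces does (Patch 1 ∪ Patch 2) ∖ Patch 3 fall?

(Patch 1 ∪ Patch 2) ∖ Patch 3 splits into 2 disjoint pieces (area 5, area 5.4375).

2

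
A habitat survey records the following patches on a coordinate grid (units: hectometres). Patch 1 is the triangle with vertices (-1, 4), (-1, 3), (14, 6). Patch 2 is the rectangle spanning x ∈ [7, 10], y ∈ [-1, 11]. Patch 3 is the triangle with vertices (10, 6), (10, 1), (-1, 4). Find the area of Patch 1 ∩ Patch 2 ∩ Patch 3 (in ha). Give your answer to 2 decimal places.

1.10

The intersection is the polygon with vertices (7,5.067), (10,5.467), (10,5.2), (7,4.6).
By the shoelace formula its area is 1.10.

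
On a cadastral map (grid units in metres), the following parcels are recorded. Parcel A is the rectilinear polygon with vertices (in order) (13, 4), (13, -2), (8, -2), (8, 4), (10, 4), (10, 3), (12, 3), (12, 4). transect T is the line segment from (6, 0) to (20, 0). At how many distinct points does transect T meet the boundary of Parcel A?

The segment meets the boundary at (13,0), (8,0).

2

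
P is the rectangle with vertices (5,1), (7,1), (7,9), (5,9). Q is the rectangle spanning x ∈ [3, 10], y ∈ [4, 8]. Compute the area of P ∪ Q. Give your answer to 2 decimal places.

By inclusion–exclusion:
Individual areas: |P| = 16, |Q| = 28.
|P∩Q|: x∈[5,7], y∈[4,8] → 2·4 = 8.
|P ∪ Q| = 44 − 8 = 36.00.

36.00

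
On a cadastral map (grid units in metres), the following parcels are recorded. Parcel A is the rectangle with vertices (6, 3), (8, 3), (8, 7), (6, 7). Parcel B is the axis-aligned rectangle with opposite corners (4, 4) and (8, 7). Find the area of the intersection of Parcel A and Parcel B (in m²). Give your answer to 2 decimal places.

|Parcel A∩Parcel B|: x∈[6,8], y∈[4,7] → 2·3 = 6.

6.00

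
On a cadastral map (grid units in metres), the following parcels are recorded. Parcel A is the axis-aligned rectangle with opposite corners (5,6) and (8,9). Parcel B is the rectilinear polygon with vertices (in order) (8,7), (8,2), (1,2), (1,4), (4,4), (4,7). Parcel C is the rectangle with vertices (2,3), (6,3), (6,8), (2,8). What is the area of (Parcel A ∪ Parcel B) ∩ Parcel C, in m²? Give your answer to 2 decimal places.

11.00

The region (Parcel A ∪ Parcel B) ∩ Parcel C is the polygon with vertices (4,4), (4,7), (5,7), (5,8), (6,8), (6,3), (2,3), (2,4).
By the shoelace formula its area is 11.00.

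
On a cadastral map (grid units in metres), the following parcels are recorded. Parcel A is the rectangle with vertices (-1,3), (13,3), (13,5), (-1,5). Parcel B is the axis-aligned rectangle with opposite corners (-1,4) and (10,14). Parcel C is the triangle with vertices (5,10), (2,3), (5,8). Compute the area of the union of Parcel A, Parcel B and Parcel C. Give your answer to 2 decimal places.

127.00

By inclusion–exclusion:
Individual areas: |Parcel A| = 28, |Parcel B| = 110, |Parcel C| = 3.
|Parcel A∩Parcel B|: x∈[-1,10], y∈[4,5] → 11·1 = 11.
|Parcel A∩Parcel C| = 0.3429.
|Parcel B∩Parcel C| = 2.9143.
|Parcel A∩Parcel B∩Parcel C| = 0.2571.
|Parcel A ∪ Parcel B ∪ Parcel C| = 141 − 14.2571 + 0.2571 = 127.00.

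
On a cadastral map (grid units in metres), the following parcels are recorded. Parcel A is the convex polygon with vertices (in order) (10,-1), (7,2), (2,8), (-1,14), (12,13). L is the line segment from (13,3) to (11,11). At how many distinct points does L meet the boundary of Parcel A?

1

The segment meets the boundary at (11.455,9.182).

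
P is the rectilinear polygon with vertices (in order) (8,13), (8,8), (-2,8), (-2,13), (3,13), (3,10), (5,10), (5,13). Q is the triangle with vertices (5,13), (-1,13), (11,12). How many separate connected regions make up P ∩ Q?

P ∩ Q splits into 2 disjoint pieces (area 1.125, area 0.6667).

2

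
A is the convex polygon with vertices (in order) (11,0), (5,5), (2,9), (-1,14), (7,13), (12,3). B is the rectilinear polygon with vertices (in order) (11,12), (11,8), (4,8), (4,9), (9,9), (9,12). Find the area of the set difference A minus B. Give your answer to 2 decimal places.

|A| = 76, |A∩B| = 5.25.
|A ∖ B| = |A| − |A∩B| = 76 − 5.25 = 70.75.

70.75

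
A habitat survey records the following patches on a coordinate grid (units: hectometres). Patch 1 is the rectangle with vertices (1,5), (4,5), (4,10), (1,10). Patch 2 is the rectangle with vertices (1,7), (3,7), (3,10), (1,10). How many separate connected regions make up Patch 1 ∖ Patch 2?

Patch 1 ∖ Patch 2 is a single connected region.

1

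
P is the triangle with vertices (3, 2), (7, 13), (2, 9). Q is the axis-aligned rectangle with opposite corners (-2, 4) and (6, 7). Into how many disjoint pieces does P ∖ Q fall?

2

P ∖ Q splits into 2 disjoint pieces (area 1.013, area 13.1688).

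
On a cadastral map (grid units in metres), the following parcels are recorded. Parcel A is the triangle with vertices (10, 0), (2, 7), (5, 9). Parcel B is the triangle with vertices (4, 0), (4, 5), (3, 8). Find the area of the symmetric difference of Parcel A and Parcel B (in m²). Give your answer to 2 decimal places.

19.86

|Parcel A| = 18.5, |Parcel B| = 2.5, |Parcel A∩Parcel B| = 0.5718.
|Parcel A △ Parcel B| = |Parcel A| + |Parcel B| − 2·|Parcel A∩Parcel B| = 18.5 + 2.5 − 1.1435 = 19.86.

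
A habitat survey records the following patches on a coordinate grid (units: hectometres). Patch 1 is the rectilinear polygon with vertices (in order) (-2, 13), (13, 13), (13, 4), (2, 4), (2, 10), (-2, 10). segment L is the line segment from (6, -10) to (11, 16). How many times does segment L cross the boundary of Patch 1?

2

The segment meets the boundary at (10.423,13), (8.692,4).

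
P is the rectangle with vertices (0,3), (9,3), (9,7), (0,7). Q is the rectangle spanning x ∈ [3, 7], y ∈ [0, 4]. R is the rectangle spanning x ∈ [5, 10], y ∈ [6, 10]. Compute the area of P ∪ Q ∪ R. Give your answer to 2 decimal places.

By inclusion–exclusion:
Individual areas: |P| = 36, |Q| = 16, |R| = 20.
|P∩Q|: x∈[3,7], y∈[3,4] → 4·1 = 4.
|P∩R|: x∈[5,9], y∈[6,7] → 4·1 = 4.
|Q∩R| = 0 (no overlap).
|P∩Q∩R| = 0.
|P ∪ Q ∪ R| = 72 − 8 + 0 = 64.00.

64.00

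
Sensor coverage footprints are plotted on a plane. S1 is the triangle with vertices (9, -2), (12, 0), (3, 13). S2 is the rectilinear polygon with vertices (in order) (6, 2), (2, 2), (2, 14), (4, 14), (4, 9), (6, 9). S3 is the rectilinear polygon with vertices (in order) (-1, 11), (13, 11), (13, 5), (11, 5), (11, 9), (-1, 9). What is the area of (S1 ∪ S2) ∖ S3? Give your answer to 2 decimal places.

|S1 ∪ S2| = 63.5607.
|(S1 ∪ S2) ∩ S3| = 5.7038.
|(S1 ∪ S2) ∖ S3| = 63.5607 − 5.7038 = 57.86.

57.86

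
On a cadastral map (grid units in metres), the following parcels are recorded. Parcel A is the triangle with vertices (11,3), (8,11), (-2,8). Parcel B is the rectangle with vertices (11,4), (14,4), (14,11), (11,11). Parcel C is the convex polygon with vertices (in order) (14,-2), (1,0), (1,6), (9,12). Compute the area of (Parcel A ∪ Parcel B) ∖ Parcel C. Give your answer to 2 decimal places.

|Parcel A ∪ Parcel B| = 65.5.
|(Parcel A ∪ Parcel B) ∩ Parcel C| = 33.4189.
|(Parcel A ∪ Parcel B) ∖ Parcel C| = 65.5 − 33.4189 = 32.08.

32.08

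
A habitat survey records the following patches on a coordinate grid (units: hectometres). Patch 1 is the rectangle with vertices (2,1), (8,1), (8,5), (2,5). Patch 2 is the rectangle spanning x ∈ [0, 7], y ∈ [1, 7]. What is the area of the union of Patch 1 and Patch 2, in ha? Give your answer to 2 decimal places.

By inclusion–exclusion:
Individual areas: |Patch 1| = 24, |Patch 2| = 42.
|Patch 1∩Patch 2|: x∈[2,7], y∈[1,5] → 5·4 = 20.
|Patch 1 ∪ Patch 2| = 66 − 20 = 46.00.

46.00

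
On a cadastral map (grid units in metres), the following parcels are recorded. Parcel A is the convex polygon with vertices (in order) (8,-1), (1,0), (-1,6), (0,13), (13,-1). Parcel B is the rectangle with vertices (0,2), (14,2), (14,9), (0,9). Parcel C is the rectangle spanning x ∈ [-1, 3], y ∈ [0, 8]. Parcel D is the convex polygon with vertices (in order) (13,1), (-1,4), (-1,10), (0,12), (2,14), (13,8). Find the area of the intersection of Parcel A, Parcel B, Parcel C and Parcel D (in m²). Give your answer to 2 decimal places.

13.61

The intersection is the polygon with vertices (3,8), (3,3.143), (0,3.786), (0,8).
By the shoelace formula its area is 13.61.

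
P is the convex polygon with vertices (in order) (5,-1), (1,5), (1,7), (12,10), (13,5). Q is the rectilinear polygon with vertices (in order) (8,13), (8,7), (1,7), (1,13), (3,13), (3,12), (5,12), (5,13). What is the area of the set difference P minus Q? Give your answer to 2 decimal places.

|P| = 77, |P∩Q| = 6.6818.
|P ∖ Q| = |P| − |P∩Q| = 77 − 6.6818 = 70.32.

70.32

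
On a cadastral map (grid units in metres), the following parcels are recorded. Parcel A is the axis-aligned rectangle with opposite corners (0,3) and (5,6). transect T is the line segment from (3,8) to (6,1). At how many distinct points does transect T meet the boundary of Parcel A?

2

The segment meets the boundary at (5,3.333), (3.857,6).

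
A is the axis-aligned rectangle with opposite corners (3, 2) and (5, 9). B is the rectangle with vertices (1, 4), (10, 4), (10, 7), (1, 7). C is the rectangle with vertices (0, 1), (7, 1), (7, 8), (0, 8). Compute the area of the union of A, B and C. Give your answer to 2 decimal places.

By inclusion–exclusion:
Individual areas: |A| = 14, |B| = 27, |C| = 49.
|A∩B|: x∈[3,5], y∈[4,7] → 2·3 = 6.
|A∩C|: x∈[3,5], y∈[2,8] → 2·6 = 12.
|B∩C|: x∈[1,7], y∈[4,7] → 6·3 = 18.
|A∩B∩C| = 6.
|A ∪ B ∪ C| = 90 − 36 + 6 = 60.00.

60.00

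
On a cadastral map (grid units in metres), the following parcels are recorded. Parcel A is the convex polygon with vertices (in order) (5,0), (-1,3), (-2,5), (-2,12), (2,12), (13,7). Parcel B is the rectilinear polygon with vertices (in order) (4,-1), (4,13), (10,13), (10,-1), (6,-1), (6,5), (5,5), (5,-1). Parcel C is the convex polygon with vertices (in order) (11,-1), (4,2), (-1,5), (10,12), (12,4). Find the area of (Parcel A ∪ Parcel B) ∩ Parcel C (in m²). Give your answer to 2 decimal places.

75.81

The region (Parcel A ∪ Parcel B) ∩ Parcel C is the polygon with vertices (10,8.364), (11.026,7.897), (11.564,5.744), (10,4.375), (10,-0.571), (4,2), (-1,5), (10,12).
By the shoelace formula its area is 75.81.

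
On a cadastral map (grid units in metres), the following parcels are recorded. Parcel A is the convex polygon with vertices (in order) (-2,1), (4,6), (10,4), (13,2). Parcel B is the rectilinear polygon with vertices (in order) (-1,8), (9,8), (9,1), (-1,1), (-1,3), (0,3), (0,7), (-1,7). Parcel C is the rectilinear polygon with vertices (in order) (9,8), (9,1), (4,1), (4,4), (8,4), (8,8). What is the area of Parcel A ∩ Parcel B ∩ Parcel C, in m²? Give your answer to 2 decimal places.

The intersection is the polygon with vertices (9,4.333), (9,1.733), (4,1.4), (4,4), (8,4), (8,4.667).
By the shoelace formula its area is 12.67.

12.67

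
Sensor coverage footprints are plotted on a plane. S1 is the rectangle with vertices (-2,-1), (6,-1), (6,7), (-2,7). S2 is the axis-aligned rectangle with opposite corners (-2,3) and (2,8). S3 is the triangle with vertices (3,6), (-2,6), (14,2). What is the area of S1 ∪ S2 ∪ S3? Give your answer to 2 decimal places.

71.64

By inclusion–exclusion:
Individual areas: |S1| = 64, |S2| = 20, |S3| = 10.
|S1∩S2|: x∈[-2,2], y∈[3,7] → 4·4 = 16.
|S1∩S3| = 6.3636.
|S2∩S3| = 2.
|S1∩S2∩S3| = 2.
|S1 ∪ S2 ∪ S3| = 94 − 24.3636 + 2 = 71.64.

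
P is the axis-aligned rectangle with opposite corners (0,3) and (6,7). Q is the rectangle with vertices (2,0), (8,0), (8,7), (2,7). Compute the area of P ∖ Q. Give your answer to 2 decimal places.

8.00

|P∩Q|: x∈[2,6], y∈[3,7] → 4·4 = 16.
|P| = 24.
|P ∖ Q| = |P| − |P∩Q| = 24 − 16 = 8.00.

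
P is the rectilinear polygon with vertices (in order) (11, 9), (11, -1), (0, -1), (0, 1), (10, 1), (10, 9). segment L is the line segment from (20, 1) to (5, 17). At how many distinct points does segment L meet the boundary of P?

The segment lies entirely outside P and never meets its boundary.

0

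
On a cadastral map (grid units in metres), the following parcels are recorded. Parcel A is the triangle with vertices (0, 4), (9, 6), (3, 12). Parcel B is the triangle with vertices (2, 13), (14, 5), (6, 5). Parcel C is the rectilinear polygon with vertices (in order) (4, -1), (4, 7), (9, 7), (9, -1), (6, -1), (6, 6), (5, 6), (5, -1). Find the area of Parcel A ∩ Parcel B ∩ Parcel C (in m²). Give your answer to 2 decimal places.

The intersection is the polygon with vertices (9,6), (6,5.333), (6,6), (5.5,6), (5,7), (8,7).
By the shoelace formula its area is 4.25.

4.25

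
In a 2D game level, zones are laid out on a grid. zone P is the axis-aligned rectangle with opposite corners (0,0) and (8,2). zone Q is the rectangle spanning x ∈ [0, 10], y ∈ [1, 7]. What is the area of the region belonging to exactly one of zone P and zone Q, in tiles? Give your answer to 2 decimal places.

60.00

|zone P∩zone Q|: x∈[0,8], y∈[1,2] → 8·1 = 8.
|zone P △ zone Q| = |zone P| + |zone Q| − 2·|zone P∩zone Q| = 16 + 60 − 16 = 60.00.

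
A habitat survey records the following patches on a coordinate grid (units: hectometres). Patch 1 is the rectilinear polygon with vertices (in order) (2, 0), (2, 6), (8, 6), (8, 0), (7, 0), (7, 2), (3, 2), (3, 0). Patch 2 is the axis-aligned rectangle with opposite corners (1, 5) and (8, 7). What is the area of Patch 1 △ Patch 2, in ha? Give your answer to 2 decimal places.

|Patch 1| = 28, |Patch 2| = 14, |Patch 1∩Patch 2| = 6.
|Patch 1 △ Patch 2| = |Patch 1| + |Patch 2| − 2·|Patch 1∩Patch 2| = 28 + 14 − 12 = 30.00.

30.00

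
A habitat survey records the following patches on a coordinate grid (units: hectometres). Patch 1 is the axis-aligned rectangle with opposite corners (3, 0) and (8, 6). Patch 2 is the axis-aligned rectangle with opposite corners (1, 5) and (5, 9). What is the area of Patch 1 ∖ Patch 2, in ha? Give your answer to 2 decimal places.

28.00

|Patch 1∩Patch 2|: x∈[3,5], y∈[5,6] → 2·1 = 2.
|Patch 1| = 30.
|Patch 1 ∖ Patch 2| = |Patch 1| − |Patch 1∩Patch 2| = 30 − 2 = 28.00.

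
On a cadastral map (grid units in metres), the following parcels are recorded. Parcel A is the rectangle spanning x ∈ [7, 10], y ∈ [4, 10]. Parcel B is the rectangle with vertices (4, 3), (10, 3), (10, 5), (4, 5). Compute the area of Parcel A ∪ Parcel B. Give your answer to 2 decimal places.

By inclusion–exclusion:
Individual areas: |Parcel A| = 18, |Parcel B| = 12.
|Parcel A∩Parcel B|: x∈[7,10], y∈[4,5] → 3·1 = 3.
|Parcel A ∪ Parcel B| = 30 − 3 = 27.00.

27.00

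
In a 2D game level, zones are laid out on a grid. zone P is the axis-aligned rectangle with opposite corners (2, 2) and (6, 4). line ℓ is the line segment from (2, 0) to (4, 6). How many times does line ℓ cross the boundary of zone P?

2

The segment meets the boundary at (3.333,4), (2.667,2).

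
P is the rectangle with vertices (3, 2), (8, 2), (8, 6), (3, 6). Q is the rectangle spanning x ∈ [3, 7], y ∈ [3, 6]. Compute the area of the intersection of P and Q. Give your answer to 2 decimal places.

|P∩Q|: x∈[3,7], y∈[3,6] → 4·3 = 12.

12.00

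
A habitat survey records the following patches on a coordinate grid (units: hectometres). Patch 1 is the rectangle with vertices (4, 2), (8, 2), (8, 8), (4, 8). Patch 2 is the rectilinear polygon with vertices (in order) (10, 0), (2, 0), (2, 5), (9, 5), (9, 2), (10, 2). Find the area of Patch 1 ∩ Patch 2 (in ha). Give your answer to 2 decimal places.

12.00

The intersection is the polygon with vertices (8,2), (4,2), (4,5), (8,5).
By the shoelace formula its area is 12.00.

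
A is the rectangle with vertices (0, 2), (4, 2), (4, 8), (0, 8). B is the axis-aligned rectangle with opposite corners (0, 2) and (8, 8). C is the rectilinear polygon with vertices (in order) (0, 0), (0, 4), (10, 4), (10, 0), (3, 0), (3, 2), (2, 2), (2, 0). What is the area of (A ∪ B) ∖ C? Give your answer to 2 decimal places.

|A ∪ B| = 48.
|(A ∪ B) ∩ C| = 16.
|(A ∪ B) ∖ C| = 48 − 16 = 32.00.

32.00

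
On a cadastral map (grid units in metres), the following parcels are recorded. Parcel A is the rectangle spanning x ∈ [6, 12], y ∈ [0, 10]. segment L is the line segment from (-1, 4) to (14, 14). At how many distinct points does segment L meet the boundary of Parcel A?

The segment meets the boundary at (8,10), (6,8.667).

2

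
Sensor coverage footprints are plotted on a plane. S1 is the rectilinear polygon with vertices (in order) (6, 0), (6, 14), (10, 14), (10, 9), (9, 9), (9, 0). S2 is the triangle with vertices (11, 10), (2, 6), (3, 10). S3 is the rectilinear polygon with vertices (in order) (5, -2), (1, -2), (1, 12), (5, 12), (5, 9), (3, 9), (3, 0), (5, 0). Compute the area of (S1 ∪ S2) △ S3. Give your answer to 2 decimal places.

88.11

|S1 ∪ S2| = 57.6667.
|(S1 ∪ S2) ∩ S3| = 3.7778.
|(S1 ∪ S2) △ S3| = 57.6667 + 38 − 7.5556 = 88.11.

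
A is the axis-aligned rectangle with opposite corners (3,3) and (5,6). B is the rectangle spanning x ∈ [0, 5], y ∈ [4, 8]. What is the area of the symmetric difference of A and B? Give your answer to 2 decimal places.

|A∩B|: x∈[3,5], y∈[4,6] → 2·2 = 4.
|A △ B| = |A| + |B| − 2·|A∩B| = 6 + 20 − 8 = 18.00.

18.00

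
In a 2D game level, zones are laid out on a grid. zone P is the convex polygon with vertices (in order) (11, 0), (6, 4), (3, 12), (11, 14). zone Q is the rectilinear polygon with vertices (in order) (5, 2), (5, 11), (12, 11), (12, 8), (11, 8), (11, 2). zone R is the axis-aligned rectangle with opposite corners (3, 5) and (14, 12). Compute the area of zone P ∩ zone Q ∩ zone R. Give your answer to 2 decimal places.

The intersection is the polygon with vertices (5,6.667), (5,11), (11,11), (11,8), (11,5), (5.625,5).
By the shoelace formula its area is 35.48.

35.48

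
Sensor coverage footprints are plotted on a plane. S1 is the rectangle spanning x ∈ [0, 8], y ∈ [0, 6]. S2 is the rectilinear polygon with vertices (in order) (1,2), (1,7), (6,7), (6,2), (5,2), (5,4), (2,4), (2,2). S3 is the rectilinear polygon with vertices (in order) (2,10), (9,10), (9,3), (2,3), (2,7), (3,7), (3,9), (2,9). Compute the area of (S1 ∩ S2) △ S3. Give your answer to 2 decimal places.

43.00

|S1 ∩ S2| = 14.
|(S1 ∩ S2) ∩ S3| = 9.
|(S1 ∩ S2) △ S3| = 14 + 47 − 18 = 43.00.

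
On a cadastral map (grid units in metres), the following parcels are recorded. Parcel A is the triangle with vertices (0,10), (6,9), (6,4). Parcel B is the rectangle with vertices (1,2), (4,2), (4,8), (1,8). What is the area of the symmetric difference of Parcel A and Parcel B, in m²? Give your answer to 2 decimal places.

29.00

|Parcel A| = 15, |Parcel B| = 18, |Parcel A∩Parcel B| = 2.
|Parcel A △ Parcel B| = |Parcel A| + |Parcel B| − 2·|Parcel A∩Parcel B| = 15 + 18 − 4 = 29.00.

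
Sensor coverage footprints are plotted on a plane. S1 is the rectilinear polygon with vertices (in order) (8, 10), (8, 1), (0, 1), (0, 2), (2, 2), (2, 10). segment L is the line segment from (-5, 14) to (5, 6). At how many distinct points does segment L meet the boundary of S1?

1

The segment meets the boundary at (2,8.4).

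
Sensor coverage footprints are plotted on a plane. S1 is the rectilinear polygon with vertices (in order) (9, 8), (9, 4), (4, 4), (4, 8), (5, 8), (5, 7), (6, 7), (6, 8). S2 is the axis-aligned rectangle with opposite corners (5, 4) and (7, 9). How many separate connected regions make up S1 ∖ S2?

S1 ∖ S2 splits into 2 disjoint pieces (area 8, area 4).

2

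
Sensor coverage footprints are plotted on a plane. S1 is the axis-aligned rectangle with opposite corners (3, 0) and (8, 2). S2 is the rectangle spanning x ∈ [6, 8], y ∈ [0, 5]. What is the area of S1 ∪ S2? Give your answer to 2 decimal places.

By inclusion–exclusion:
Individual areas: |S1| = 10, |S2| = 10.
|S1∩S2|: x∈[6,8], y∈[0,2] → 2·2 = 4.
|S1 ∪ S2| = 20 − 4 = 16.00.

16.00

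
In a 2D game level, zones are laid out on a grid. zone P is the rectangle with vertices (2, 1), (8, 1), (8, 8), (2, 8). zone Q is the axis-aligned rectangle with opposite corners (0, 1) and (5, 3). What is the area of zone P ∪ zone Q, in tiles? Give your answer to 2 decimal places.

By inclusion–exclusion:
Individual areas: |zone P| = 42, |zone Q| = 10.
|zone P∩zone Q|: x∈[2,5], y∈[1,3] → 3·2 = 6.
|zone P ∪ zone Q| = 52 − 6 = 46.00.

46.00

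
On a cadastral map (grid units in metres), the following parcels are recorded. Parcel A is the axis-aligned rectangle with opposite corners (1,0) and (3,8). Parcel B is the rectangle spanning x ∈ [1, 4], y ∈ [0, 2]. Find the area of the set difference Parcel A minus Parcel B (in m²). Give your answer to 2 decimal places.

12.00

|Parcel A∩Parcel B|: x∈[1,3], y∈[0,2] → 2·2 = 4.
|Parcel A| = 16.
|Parcel A ∖ Parcel B| = |Parcel A| − |Parcel A∩Parcel B| = 16 − 4 = 12.00.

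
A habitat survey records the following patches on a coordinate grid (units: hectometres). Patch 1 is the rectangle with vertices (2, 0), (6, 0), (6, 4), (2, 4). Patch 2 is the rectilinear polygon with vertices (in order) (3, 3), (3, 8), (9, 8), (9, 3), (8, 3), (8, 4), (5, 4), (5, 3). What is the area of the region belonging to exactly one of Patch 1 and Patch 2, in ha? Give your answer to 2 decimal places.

39.00

|Patch 1| = 16, |Patch 2| = 27, |Patch 1∩Patch 2| = 2.
|Patch 1 △ Patch 2| = |Patch 1| + |Patch 2| − 2·|Patch 1∩Patch 2| = 16 + 27 − 4 = 39.00.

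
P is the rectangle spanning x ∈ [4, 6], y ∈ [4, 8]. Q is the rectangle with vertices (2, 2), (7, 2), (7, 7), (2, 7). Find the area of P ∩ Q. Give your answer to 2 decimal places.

6.00

|P∩Q|: x∈[4,6], y∈[4,7] → 2·3 = 6.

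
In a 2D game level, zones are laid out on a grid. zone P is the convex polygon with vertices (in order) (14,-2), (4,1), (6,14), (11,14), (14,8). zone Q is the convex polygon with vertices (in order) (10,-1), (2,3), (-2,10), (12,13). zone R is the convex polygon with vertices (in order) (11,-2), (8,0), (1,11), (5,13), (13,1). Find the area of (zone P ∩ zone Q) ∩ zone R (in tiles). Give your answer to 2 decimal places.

The region (zone P ∩ zone Q) ∩ zone R is the polygon with vertices (8,0), (4.655,5.257), (5.636,11.636), (5.875,11.688), (10.765,4.353), (10.027,-0.808), (9,-0.5).
By the shoelace formula its area is 41.11.

41.11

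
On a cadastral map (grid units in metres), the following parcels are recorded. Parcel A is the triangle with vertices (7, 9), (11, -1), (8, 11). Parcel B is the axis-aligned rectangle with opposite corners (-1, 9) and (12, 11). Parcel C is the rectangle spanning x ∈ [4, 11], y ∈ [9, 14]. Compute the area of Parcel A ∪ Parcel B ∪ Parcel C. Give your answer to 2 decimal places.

54.50

By inclusion–exclusion:
Individual areas: |Parcel A| = 9, |Parcel B| = 26, |Parcel C| = 35.
|Parcel A∩Parcel B| = 1.5.
|Parcel A∩Parcel C| = 1.5.
|Parcel B∩Parcel C|: x∈[4,11], y∈[9,11] → 7·2 = 14.
|Parcel A∩Parcel B∩Parcel C| = 1.5.
|Parcel A ∪ Parcel B ∪ Parcel C| = 70 − 17 + 1.5 = 54.50.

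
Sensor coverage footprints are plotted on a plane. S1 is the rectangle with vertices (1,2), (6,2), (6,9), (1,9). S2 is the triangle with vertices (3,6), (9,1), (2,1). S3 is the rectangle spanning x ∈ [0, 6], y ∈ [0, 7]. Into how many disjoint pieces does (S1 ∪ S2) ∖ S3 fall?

(S1 ∪ S2) ∖ S3 splits into 2 disjoint pieces (area 10, area 3.75).

2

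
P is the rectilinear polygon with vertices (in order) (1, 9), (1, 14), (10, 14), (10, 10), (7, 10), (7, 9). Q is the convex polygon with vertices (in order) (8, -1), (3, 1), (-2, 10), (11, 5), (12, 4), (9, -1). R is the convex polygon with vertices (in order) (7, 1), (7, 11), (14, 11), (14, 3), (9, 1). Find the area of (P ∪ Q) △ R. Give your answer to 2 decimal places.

133.00

|P ∪ Q| = 113.
|(P ∪ Q) ∩ R| = 22.498.
|(P ∪ Q) △ R| = 113 + 65 − 44.996 = 133.00.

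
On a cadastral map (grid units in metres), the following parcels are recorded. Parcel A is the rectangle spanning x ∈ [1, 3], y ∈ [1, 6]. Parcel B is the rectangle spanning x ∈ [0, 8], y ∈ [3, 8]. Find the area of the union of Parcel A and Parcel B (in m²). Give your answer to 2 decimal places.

By inclusion–exclusion:
Individual areas: |Parcel A| = 10, |Parcel B| = 40.
|Parcel A∩Parcel B|: x∈[1,3], y∈[3,6] → 2·3 = 6.
|Parcel A ∪ Parcel B| = 50 − 6 = 44.00.

44.00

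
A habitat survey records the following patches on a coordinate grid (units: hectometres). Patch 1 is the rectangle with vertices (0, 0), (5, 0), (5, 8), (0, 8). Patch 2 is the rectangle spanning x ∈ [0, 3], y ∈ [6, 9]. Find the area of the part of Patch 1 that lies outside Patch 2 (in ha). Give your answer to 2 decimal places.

34.00

|Patch 1∩Patch 2|: x∈[0,3], y∈[6,8] → 3·2 = 6.
|Patch 1| = 40.
|Patch 1 ∖ Patch 2| = |Patch 1| − |Patch 1∩Patch 2| = 40 − 6 = 34.00.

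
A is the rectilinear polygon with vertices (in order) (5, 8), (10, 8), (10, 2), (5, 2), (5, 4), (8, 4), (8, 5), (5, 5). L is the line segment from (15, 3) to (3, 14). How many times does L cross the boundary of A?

The segment meets the boundary at (9.545,8), (10,7.583).

2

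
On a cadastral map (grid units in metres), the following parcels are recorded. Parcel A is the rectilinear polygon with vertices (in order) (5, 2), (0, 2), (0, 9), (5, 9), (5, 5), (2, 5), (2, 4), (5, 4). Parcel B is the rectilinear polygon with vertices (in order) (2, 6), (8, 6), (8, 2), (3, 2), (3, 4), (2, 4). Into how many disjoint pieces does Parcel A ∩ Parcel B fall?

2

Parcel A ∩ Parcel B splits into 2 disjoint pieces (area 4, area 3).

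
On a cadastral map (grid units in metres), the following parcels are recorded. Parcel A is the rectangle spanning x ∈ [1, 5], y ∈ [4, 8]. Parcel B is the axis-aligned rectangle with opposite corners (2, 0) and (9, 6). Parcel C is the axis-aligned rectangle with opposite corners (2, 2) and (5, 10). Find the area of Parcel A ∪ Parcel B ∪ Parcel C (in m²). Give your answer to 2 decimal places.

By inclusion–exclusion:
Individual areas: |Parcel A| = 16, |Parcel B| = 42, |Parcel C| = 24.
|Parcel A∩Parcel B|: x∈[2,5], y∈[4,6] → 3·2 = 6.
|Parcel A∩Parcel C|: x∈[2,5], y∈[4,8] → 3·4 = 12.
|Parcel B∩Parcel C|: x∈[2,5], y∈[2,6] → 3·4 = 12.
|Parcel A∩Parcel B∩Parcel C| = 6.
|Parcel A ∪ Parcel B ∪ Parcel C| = 82 − 30 + 6 = 58.00.

58.00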